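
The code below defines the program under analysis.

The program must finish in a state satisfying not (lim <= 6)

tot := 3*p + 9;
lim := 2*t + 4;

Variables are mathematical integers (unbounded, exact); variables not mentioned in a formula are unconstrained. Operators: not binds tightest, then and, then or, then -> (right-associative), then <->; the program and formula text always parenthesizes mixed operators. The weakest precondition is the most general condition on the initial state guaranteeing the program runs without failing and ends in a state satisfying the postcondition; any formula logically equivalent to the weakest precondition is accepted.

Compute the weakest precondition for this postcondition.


Working backward. After the program, not (lim <= 6) must hold.
Before lim := 2*t + 4: not (2*t <= 2)
Before tot := 3*p + 9: not (2*t <= 2)
Answer: WP = not (2*t <= 2)


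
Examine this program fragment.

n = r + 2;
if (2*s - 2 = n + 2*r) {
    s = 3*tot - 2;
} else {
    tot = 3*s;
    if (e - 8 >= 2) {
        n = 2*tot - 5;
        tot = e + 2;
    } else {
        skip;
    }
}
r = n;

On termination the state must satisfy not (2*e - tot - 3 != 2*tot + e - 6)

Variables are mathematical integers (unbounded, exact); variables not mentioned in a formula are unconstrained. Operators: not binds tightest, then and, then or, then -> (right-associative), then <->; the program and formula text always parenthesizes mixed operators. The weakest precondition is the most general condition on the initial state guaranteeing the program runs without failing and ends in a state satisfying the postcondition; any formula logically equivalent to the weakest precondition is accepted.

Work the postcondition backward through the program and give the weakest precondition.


Working backward. After the program, the postcondition not (2*e - tot - 3 != 2*tot + e - 6) must hold; in canonical form it is not (e != 3*tot - 3).
Before r := n: not (e != 3*tot - 3)
Then branch requires not (e != 3*tot - 3); else branch requires (e >= 10 -> (not (2*e != -3))) and ((not (e >= 10)) -> (not (e != 9*s - 3))).
Before the if: (2*s = n + 2*r + 2 -> (not (e != 3*tot - 3))) and ((not (2*s = n + 2*r + 2)) -> ((e >= 10 -> (not (2*e != -3))) and ((not (e >= 10)) -> (not (e != 9*s - 3)))))
Before n := r + 2: (2*s = 3*r + 4 -> (not (e != 3*tot - 3))) and ((not (2*s = 3*r + 4)) -> ((e >= 10 -> (not (2*e != -3))) and ((not (e >= 10)) -> (not (e != 9*s - 3)))))
Answer: WP = (2*s = 3*r + 4 -> (not (e != 3*tot - 3))) and ((not (2*s = 3*r + 4)) -> ((e >= 10 -> (not (2*e != -3))) and ((not (e >= 10)) -> (not (e != 9*s - 3)))))


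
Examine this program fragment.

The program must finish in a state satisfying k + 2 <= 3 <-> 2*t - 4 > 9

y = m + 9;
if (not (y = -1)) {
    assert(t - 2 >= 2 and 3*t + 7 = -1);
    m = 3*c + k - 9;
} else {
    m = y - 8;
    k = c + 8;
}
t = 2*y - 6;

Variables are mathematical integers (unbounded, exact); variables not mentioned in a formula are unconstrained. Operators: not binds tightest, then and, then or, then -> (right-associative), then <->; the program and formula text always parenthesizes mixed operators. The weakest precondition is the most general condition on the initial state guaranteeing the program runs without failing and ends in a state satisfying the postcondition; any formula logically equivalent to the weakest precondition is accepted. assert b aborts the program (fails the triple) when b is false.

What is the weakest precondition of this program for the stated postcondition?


Working backward. After the program, the postcondition k + 2 <= 3 <-> 2*t - 4 > 9 must hold; in canonical form it is k <= 1 <-> 2*t > 13.
Before t := 2*y - 6: k <= 1 <-> 4*y > 25
Then branch requires t >= 4 and 3*t = -8 and (k <= 1 <-> 4*y > 25); else branch requires c <= -7 <-> 4*y > 25.
Before the if: ((not (y = -1)) -> (t >= 4 and 3*t = -8 and (k <= 1 <-> 4*y > 25))) and (y = -1 -> (c <= -7 <-> 4*y > 25))
Before y := m + 9: ((not (m = -10)) -> (t >= 4 and 3*t = -8 and (k <= 1 <-> 4*m > -11))) and (m = -10 -> (c <= -7 <-> 4*m > -11))
Answer: WP = ((not (m = -10)) -> (t >= 4 and 3*t = -8 and (k <= 1 <-> 4*m > -11))) and (m = -10 -> (c <= -7 <-> 4*m > -11))


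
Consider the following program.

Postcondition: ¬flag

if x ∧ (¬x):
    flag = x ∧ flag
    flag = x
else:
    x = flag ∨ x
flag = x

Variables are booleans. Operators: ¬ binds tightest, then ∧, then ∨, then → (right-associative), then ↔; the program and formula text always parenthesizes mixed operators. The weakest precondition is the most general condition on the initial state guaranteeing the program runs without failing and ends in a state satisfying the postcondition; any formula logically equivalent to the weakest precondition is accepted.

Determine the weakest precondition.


Working backward. After the program, ¬flag must hold.
Before flag := x: ¬x
Then branch requires ¬x; else branch requires ¬(flag ∨ x).
Before the if: ¬(flag ∨ x)
Answer: WP = ¬(flag ∨ x)


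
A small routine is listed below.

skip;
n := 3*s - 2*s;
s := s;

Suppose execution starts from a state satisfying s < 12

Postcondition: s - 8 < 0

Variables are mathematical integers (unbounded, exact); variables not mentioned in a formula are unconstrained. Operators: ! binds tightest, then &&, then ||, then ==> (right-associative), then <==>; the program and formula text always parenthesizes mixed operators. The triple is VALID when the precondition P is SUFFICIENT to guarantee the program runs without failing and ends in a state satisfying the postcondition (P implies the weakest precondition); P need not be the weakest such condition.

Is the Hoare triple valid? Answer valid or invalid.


Working backward. After the program, the postcondition s - 8 < 0 must hold; in canonical form it is s < 8.
Before s := s: s < 8
Before n := 3*s - 2*s: s < 8
Before skip: s < 8
The weakest precondition is s < 8.
Check whether s < 12 implies it.
Countermodel: at the initial state s = 8, the precondition holds but the weakest precondition fails.
Answer: invalid


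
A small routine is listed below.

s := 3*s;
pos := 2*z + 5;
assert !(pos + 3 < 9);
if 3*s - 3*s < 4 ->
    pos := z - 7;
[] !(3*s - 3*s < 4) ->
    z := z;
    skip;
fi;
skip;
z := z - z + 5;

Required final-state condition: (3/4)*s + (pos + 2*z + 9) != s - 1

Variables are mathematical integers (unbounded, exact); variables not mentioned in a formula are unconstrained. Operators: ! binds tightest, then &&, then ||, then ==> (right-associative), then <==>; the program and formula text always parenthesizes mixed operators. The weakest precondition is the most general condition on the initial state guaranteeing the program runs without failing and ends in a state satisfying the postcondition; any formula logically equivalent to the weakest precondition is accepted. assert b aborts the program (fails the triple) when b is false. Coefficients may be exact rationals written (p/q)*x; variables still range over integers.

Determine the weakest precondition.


Working backward. After the program, the postcondition (3/4)*s + (pos + 2*z + 9) != s - 1 must hold; in canonical form it is pos + 2*z != (1/4)*s - 10.
Before z := z - z + 5: pos != (1/4)*s - 20
Before skip: pos != (1/4)*s - 20
Then branch requires z != (1/4)*s - 13; else branch requires pos != (1/4)*s - 20.
Before the if: z != (1/4)*s - 13
Before assert !(pos + 3 < 9): (!(pos < 6)) && z != (1/4)*s - 13
Before pos := 2*z + 5: (!(2*z < 1)) && z != (1/4)*s - 13
Before s := 3*s: (!(2*z < 1)) && z != (3/4)*s - 13
Answer: WP = (!(2*z < 1)) && z != (3/4)*s - 13


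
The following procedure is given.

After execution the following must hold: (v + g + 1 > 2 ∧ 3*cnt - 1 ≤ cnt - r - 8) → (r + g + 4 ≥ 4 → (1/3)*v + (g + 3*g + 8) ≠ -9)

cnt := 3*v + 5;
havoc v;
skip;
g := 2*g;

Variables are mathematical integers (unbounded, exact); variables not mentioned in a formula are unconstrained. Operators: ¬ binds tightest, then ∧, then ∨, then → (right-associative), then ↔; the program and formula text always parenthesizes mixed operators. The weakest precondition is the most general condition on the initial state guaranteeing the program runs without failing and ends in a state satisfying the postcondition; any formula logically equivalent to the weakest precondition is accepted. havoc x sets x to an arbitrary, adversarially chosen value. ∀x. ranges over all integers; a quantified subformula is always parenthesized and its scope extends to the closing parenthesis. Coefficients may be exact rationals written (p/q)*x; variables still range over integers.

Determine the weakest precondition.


Working backward. After the program, the postcondition (v + g + 1 > 2 ∧ 3*cnt - 1 ≤ cnt - r - 8) → (r + g + 4 ≥ 4 → (1/3)*v + (g + 3*g + 8) ≠ -9) must hold; in canonical form it is (g + v > 1 ∧ 2*cnt + r ≤ -7) → (g + r ≥ 0 → 4*g + (1/3)*v ≠ -17).
Before g := 2*g: (2*g + v > 1 ∧ 2*cnt + r ≤ -7) → (2*g + r ≥ 0 → 8*g + (1/3)*v ≠ -17)
Before skip: (2*g + v > 1 ∧ 2*cnt + r ≤ -7) → (2*g + r ≥ 0 → 8*g + (1/3)*v ≠ -17)
Before havoc v: ∀v_1. ((2*g + v_1 > 1 ∧ 2*cnt + r ≤ -7) → (2*g + r ≥ 0 → 8*g + (1/3)*v_1 ≠ -17))
Before cnt := 3*v + 5: ∀v_1. ((2*g + v_1 > 1 ∧ r + 6*v ≤ -17) → (2*g + r ≥ 0 → 8*g + (1/3)*v_1 ≠ -17))
Answer: WP = ∀v_1. ((2*g + v_1 > 1 ∧ r + 6*v ≤ -17) → (2*g + r ≥ 0 → 8*g + (1/3)*v_1 ≠ -17))


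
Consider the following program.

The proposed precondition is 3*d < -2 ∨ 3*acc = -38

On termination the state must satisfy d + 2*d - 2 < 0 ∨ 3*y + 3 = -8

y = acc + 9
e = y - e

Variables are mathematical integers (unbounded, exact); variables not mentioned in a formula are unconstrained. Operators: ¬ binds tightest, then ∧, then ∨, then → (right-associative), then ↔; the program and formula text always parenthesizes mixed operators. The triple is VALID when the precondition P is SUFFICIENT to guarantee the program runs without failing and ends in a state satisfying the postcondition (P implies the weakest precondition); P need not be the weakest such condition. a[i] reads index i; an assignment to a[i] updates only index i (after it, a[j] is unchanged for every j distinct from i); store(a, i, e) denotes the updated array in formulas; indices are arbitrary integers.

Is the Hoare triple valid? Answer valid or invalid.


Working backward. After the program, the postcondition d + 2*d - 2 < 0 ∨ 3*y + 3 = -8 must hold; in canonical form it is 3*d < 2 ∨ 3*y = -11.
Before e := y - e: 3*d < 2 ∨ 3*y = -11
Before y := acc + 9: 3*d < 2 ∨ 3*acc = -38
The weakest precondition is 3*d < 2 ∨ 3*acc = -38.
Check whether 3*d < -2 ∨ 3*acc = -38 implies it.
Every state satisfying the precondition satisfies the weakest precondition: the implication holds.
Answer: valid


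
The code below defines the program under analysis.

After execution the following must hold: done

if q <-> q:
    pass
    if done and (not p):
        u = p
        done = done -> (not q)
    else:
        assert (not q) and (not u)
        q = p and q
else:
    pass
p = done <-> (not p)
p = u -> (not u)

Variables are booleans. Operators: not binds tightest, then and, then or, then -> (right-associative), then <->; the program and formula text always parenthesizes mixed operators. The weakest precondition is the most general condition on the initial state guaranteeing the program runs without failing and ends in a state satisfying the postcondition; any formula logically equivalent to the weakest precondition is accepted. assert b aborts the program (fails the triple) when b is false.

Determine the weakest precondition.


Working backward. After the program, done must hold.
Before p := u -> (not u): done
Before p := done <-> (not p): done
Then branch requires ((done and (not p)) -> (done -> (not q))) and ((not (done and (not p))) -> ((not q) and (not u) and done)); else branch requires done.
Before the if: ((done and (not p)) -> (done -> (not q))) and ((not (done and (not p))) -> ((not q) and (not u) and done))
Answer: WP = ((done and (not p)) -> (done -> (not q))) and ((not (done and (not p))) -> ((not q) and (not u) and done))


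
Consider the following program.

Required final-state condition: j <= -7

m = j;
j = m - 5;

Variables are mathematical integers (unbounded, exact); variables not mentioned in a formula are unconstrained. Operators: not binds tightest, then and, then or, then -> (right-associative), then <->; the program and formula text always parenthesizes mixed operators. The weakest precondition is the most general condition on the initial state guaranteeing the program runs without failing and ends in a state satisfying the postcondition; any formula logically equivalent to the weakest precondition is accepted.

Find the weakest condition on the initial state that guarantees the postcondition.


Working backward. After the program, j <= -7 must hold.
Before j := m - 5: m <= -2
Before m := j: j <= -2
Answer: WP = j <= -2


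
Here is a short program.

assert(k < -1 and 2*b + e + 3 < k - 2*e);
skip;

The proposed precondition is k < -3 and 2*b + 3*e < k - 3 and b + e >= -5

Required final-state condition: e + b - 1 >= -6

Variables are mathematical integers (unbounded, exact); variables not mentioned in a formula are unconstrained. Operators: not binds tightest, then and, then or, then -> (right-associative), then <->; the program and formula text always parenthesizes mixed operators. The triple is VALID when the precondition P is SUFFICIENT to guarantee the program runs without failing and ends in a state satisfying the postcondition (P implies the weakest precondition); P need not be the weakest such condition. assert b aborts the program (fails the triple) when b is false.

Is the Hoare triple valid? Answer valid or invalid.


Working backward. After the program, the postcondition e + b - 1 >= -6 must hold; in canonical form it is b + e >= -5.
Before skip: b + e >= -5
Before assert k < -1 and 2*b + e + 3 < k - 2*e: k < -1 and 2*b + 3*e < k - 3 and b + e >= -5
The weakest precondition is k < -1 and 2*b + 3*e < k - 3 and b + e >= -5.
Check whether k < -3 and 2*b + 3*e < k - 3 and b + e >= -5 implies it.
Every state satisfying the precondition satisfies the weakest precondition: the implication holds.
Answer: valid


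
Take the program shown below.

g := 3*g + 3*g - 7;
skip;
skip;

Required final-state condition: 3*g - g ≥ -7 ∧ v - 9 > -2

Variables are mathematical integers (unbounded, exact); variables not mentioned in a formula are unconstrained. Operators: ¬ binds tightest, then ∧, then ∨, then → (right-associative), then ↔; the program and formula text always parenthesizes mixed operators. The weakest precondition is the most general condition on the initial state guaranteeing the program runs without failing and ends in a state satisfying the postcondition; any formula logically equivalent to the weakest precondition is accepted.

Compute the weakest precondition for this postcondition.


Working backward. After the program, the postcondition 3*g - g ≥ -7 ∧ v - 9 > -2 must hold; in canonical form it is 2*g ≥ -7 ∧ v > 7.
Before skip: 2*g ≥ -7 ∧ v > 7
Before skip: 2*g ≥ -7 ∧ v > 7
Before g := 3*g + 3*g - 7: 12*g ≥ 7 ∧ v > 7
Answer: WP = 12*g ≥ 7 ∧ v > 7


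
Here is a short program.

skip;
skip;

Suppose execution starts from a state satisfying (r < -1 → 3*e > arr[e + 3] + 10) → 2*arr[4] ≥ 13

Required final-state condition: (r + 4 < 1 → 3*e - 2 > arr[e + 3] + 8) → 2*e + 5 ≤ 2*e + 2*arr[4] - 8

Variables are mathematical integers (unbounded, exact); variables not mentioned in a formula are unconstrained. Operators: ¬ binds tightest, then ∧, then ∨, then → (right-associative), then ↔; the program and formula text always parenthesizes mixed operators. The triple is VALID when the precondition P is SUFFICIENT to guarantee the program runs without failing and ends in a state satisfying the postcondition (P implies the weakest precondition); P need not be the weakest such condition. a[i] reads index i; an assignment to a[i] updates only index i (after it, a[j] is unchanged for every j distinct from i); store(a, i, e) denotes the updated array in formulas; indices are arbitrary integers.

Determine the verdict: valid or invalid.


Working backward. After the program, the postcondition (r + 4 < 1 → 3*e - 2 > arr[e + 3] + 8) → 2*e + 5 ≤ 2*e + 2*arr[4] - 8 must hold; in canonical form it is (r < -3 → 3*e > arr[e + 3] + 10) → 2*arr[4] ≥ 13.
Before skip: (r < -3 → 3*e > arr[e + 3] + 10) → 2*arr[4] ≥ 13
Before skip: (r < -3 → 3*e > arr[e + 3] + 10) → 2*arr[4] ≥ 13
The weakest precondition is (r < -3 → 3*e > arr[e + 3] + 10) → 2*arr[4] ≥ 13.
Check whether (r < -1 → 3*e > arr[e + 3] + 10) → 2*arr[4] ≥ 13 implies it.
Countermodel: at the initial state arr = {[3] = 0, [4] = -17422, elsewhere 0}, e = 0, r = -2, the precondition holds but the weakest precondition fails.
Answer: invalid


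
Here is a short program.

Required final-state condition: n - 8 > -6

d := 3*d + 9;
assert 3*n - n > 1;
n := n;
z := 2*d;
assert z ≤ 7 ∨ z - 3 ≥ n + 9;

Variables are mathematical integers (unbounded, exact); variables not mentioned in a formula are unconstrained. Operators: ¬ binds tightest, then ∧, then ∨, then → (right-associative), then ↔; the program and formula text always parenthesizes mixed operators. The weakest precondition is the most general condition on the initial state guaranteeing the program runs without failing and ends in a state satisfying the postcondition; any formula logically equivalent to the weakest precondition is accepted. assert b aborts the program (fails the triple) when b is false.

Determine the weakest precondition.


Working backward. After the program, the postcondition n - 8 > -6 must hold; in canonical form it is n > 2.
Before assert z ≤ 7 ∨ z - 3 ≥ n + 9: (z ≤ 7 ∨ z ≥ n + 12) ∧ n > 2
Before z := 2*d: (2*d ≤ 7 ∨ 2*d ≥ n + 12) ∧ n > 2
Before n := n: (2*d ≤ 7 ∨ 2*d ≥ n + 12) ∧ n > 2
Before assert 3*n - n > 1: 2*n > 1 ∧ (2*d ≤ 7 ∨ 2*d ≥ n + 12) ∧ n > 2
Before d := 3*d + 9: 2*n > 1 ∧ (6*d ≤ -11 ∨ 6*d ≥ n - 6) ∧ n > 2
Answer: WP = 2*n > 1 ∧ (6*d ≤ -11 ∨ 6*d ≥ n - 6) ∧ n > 2


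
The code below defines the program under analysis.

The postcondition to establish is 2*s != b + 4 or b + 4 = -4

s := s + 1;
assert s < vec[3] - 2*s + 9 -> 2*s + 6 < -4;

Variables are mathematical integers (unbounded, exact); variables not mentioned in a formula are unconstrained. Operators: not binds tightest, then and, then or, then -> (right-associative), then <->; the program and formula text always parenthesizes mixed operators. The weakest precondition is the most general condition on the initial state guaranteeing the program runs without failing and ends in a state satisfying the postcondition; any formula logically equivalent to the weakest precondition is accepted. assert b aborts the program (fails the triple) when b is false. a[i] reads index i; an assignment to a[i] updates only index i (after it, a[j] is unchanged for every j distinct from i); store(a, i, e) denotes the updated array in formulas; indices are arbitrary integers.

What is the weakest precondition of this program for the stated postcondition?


Working backward. After the program, the postcondition 2*s != b + 4 or b + 4 = -4 must hold; in canonical form it is 2*s != b + 4 or b = -8.
Before assert s < vec[3] - 2*s + 9 -> 2*s + 6 < -4: (3*s < vec[3] + 9 -> 2*s < -10) and (2*s != b + 4 or b = -8)
Before s := s + 1: (3*s < vec[3] + 6 -> 2*s < -12) and (2*s != b + 2 or b = -8)
Answer: WP = (3*s < vec[3] + 6 -> 2*s < -12) and (2*s != b + 2 or b = -8)


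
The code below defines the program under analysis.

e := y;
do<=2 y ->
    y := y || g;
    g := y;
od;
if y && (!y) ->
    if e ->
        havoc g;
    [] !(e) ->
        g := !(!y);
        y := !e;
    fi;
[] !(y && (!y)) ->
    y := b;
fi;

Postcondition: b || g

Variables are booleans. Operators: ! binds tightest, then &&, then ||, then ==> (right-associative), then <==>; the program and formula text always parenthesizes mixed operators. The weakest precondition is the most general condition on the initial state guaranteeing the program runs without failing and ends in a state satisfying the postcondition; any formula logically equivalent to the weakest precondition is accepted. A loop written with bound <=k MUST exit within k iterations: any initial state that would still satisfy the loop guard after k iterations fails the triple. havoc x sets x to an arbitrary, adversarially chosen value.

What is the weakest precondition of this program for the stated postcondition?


Working backward. After the program, b || g must hold.
Then branch requires (e ==> b) && ((!e) ==> (b || y)); else branch requires b || g.
Before the if: b || g
Before the loop (bound <=2), unroll the exhaustion recursion (WP_0 = exit-now case; WP_j = one more guarded iteration, up to j = 2):
  WP_0: (!y) && (b || g)
  WP_1: (y ==> ((!(y || g)) && (b || y || g))) && ((!y) ==> (b || g))
  WP_2: (y ==> (((y || g) ==> ((!(y || g)) && (b || y || g))) && ((!(y || g)) ==> (b || y || g)))) && ((!y) ==> (b || g))
So before the loop: (y ==> (((y || g) ==> ((!(y || g)) && (b || y || g))) && ((!(y || g)) ==> (b || y || g)))) && ((!y) ==> (b || g))
Before e := y: (y ==> (((y || g) ==> ((!(y || g)) && (b || y || g))) && ((!(y || g)) ==> (b || y || g)))) && ((!y) ==> (b || g))
Answer: WP = (y ==> (((y || g) ==> ((!(y || g)) && (b || y || g))) && ((!(y || g)) ==> (b || y || g)))) && ((!y) ==> (b || g))


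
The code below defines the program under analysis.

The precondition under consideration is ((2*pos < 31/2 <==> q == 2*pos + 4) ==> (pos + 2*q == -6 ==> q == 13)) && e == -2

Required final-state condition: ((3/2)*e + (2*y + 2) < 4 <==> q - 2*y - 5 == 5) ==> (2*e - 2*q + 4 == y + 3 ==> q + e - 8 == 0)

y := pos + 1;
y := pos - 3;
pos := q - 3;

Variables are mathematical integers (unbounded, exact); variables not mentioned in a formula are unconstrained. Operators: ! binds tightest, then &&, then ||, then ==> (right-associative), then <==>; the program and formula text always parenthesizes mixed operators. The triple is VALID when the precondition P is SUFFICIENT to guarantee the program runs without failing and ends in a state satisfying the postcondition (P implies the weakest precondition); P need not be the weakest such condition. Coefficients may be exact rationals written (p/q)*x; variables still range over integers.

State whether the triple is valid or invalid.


Working backward. After the program, the postcondition ((3/2)*e + (2*y + 2) < 4 <==> q - 2*y - 5 == 5) ==> (2*e - 2*q + 4 == y + 3 ==> q + e - 8 == 0) must hold; in canonical form it is ((3/2)*e + 2*y < 2 <==> q == 2*y + 10) ==> (2*e == 2*q + y - 1 ==> e + q == 8).
Before pos := q - 3: ((3/2)*e + 2*y < 2 <==> q == 2*y + 10) ==> (2*e == 2*q + y - 1 ==> e + q == 8)
Before y := pos - 3: ((3/2)*e + 2*pos < 8 <==> q == 2*pos + 4) ==> (2*e == pos + 2*q - 4 ==> e + q == 8)
Before y := pos + 1: ((3/2)*e + 2*pos < 8 <==> q == 2*pos + 4) ==> (2*e == pos + 2*q - 4 ==> e + q == 8)
The weakest precondition is ((3/2)*e + 2*pos < 8 <==> q == 2*pos + 4) ==> (2*e == pos + 2*q - 4 ==> e + q == 8).
Check whether ((2*pos < 31/2 <==> q == 2*pos + 4) ==> (pos + 2*q == -6 ==> q == 13)) && e == -2 implies it.
Countermodel: at the initial state e = -2, pos = 6, q = -3, the precondition holds but the weakest precondition fails.
Answer: invalid


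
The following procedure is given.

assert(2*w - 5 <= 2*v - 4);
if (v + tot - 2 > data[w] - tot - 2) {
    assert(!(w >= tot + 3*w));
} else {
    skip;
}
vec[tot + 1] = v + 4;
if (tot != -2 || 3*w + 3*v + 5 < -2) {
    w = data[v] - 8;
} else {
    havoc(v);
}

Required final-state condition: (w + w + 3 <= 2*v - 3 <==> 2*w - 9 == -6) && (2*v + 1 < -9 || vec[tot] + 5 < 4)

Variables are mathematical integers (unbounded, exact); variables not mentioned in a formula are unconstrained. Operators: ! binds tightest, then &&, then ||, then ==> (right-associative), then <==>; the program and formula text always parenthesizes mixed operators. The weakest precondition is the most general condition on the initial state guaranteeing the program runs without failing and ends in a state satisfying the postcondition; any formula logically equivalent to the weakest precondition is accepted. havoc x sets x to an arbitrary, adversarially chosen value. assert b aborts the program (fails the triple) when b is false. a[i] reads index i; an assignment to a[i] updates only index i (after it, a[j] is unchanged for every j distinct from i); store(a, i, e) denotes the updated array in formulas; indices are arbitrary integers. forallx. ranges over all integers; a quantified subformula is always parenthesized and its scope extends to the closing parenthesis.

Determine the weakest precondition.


Working backward. After the program, the postcondition (w + w + 3 <= 2*v - 3 <==> 2*w - 9 == -6) && (2*v + 1 < -9 || vec[tot] + 5 < 4) must hold; in canonical form it is (2*w <= 2*v - 6 <==> 2*w == 3) && (2*v < -10 || vec[tot] < -1).
Then branch requires (2*data[v] <= 2*v + 10 <==> 2*data[v] == 19) && (2*v < -10 || vec[tot] < -1); else branch requires forall v_1. ((2*w <= 2*v_1 - 6 <==> 2*w == 3) && (2*v_1 < -10 || vec[tot] < -1)).
Before the if: ((tot != -2 || 3*v + 3*w < -7) ==> ((2*data[v] <= 2*v + 10 <==> 2*data[v] == 19) && (2*v < -10 || vec[tot] < -1))) && ((!(tot != -2 || 3*v + 3*w < -7)) ==> (forall v_1. ((2*w <= 2*v_1 - 6 <==> 2*w == 3) && (2*v_1 < -10 || vec[tot] < -1))))
Before vec[tot + 1] := v + 4: ((tot != -2 || 3*v + 3*w < -7) ==> ((2*data[v] <= 2*v + 10 <==> 2*data[v] == 19) && (2*v < -10 || store(vec, tot + 1, v + 4)[tot] < -1))) && ((!(tot != -2 || 3*v + 3*w < -7)) ==> (forall v_1. ((2*w <= 2*v_1 - 6 <==> 2*w == 3) && (2*v_1 < -10 || store(vec, tot + 1, v + 4)[tot] < -1))))
Then branch requires (!(tot + 2*w <= 0)) && ((tot != -2 || 3*v + 3*w < -7) ==> ((2*data[v] <= 2*v + 10 <==> 2*data[v] == 19) && (2*v < -10 || store(vec, tot + 1, v + 4)[tot] < -1))) && ((!(tot != -2 || 3*v + 3*w < -7)) ==> (forall v_1. ((2*w <= 2*v_1 - 6 <==> 2*w == 3) && (2*v_1 < -10 || store(vec, tot + 1, v + 4)[tot] < -1)))); else branch requires ((tot != -2 || 3*v + 3*w < -7) ==> ((2*data[v] <= 2*v + 10 <==> 2*data[v] == 19) && (2*v < -10 || store(vec, tot + 1, v + 4)[tot] < -1))) && ((!(tot != -2 || 3*v + 3*w < -7)) ==> (forall v_1. ((2*w <= 2*v_1 - 6 <==> 2*w == 3) && (2*v_1 < -10 || store(vec, tot + 1, v + 4)[tot] < -1)))).
Before the if: (2*tot + v > data[w] ==> ((!(tot + 2*w <= 0)) && ((tot != -2 || 3*v + 3*w < -7) ==> ((2*data[v] <= 2*v + 10 <==> 2*data[v] == 19) && (2*v < -10 || store(vec, tot + 1, v + 4)[tot] < -1))) && ((!(tot != -2 || 3*v + 3*w < -7)) ==> (forall v_1. ((2*w <= 2*v_1 - 6 <==> 2*w == 3) && (2*v_1 < -10 || store(vec, tot + 1, v + 4)[tot] < -1)))))) && ((!(2*tot + v > data[w])) ==> (((tot != -2 || 3*v + 3*w < -7) ==> ((2*data[v] <= 2*v + 10 <==> 2*data[v] == 19) && (2*v < -10 || store(vec, tot + 1, v + 4)[tot] < -1))) && ((!(tot != -2 || 3*v + 3*w < -7)) ==> (forall v_1. ((2*w <= 2*v_1 - 6 <==> 2*w == 3) && (2*v_1 < -10 || store(vec, tot + 1, v + 4)[tot] < -1))))))
Before assert 2*w - 5 <= 2*v - 4: 2*w <= 2*v + 1 && (2*tot + v > data[w] ==> ((!(tot + 2*w <= 0)) && ((tot != -2 || 3*v + 3*w < -7) ==> ((2*data[v] <= 2*v + 10 <==> 2*data[v] == 19) && (2*v < -10 || store(vec, tot + 1, v + 4)[tot] < -1))) && ((!(tot != -2 || 3*v + 3*w < -7)) ==> (forall v_1. ((2*w <= 2*v_1 - 6 <==> 2*w == 3) && (2*v_1 < -10 || store(vec, tot + 1, v + 4)[tot] < -1)))))) && ((!(2*tot + v > data[w])) ==> (((tot != -2 || 3*v + 3*w < -7) ==> ((2*data[v] <= 2*v + 10 <==> 2*data[v] == 19) && (2*v < -10 || store(vec, tot + 1, v + 4)[tot] < -1))) && ((!(tot != -2 || 3*v + 3*w < -7)) ==> (forall v_1. ((2*w <= 2*v_1 - 6 <==> 2*w == 3) && (2*v_1 < -10 || store(vec, tot + 1, v + 4)[tot] < -1))))))
Answer: WP = 2*w <= 2*v + 1 && (2*tot + v > data[w] ==> ((!(tot + 2*w <= 0)) && ((tot != -2 || 3*v + 3*w < -7) ==> ((2*data[v] <= 2*v + 10 <==> 2*data[v] == 19) && (2*v < -10 || store(vec, tot + 1, v + 4)[tot] < -1))) && ((!(tot != -2 || 3*v + 3*w < -7)) ==> (forall v_1. ((2*w <= 2*v_1 - 6 <==> 2*w == 3) && (2*v_1 < -10 || store(vec, tot + 1, v + 4)[tot] < -1)))))) && ((!(2*tot + v > data[w])) ==> (((tot != -2 || 3*v + 3*w < -7) ==> ((2*data[v] <= 2*v + 10 <==> 2*data[v] == 19) && (2*v < -10 || store(vec, tot + 1, v + 4)[tot] < -1))) && ((!(tot != -2 || 3*v + 3*w < -7)) ==> (forall v_1. ((2*w <= 2*v_1 - 6 <==> 2*w == 3) && (2*v_1 < -10 || store(vec, tot + 1, v + 4)[tot] < -1))))))


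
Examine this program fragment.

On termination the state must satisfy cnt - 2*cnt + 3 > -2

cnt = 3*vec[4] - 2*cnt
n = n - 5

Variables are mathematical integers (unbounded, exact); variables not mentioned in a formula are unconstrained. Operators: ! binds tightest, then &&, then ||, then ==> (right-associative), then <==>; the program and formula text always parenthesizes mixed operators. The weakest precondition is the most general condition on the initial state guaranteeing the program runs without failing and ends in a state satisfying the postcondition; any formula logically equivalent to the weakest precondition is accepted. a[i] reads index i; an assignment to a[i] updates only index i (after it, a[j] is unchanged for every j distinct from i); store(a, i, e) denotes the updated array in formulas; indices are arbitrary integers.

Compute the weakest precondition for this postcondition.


Working backward. After the program, the postcondition cnt - 2*cnt + 3 > -2 must hold; in canonical form it is cnt < 5.
Before n := n - 5: cnt < 5
Before cnt := 3*vec[4] - 2*cnt: 3*vec[4] < 2*cnt + 5
Answer: WP = 3*vec[4] < 2*cnt + 5


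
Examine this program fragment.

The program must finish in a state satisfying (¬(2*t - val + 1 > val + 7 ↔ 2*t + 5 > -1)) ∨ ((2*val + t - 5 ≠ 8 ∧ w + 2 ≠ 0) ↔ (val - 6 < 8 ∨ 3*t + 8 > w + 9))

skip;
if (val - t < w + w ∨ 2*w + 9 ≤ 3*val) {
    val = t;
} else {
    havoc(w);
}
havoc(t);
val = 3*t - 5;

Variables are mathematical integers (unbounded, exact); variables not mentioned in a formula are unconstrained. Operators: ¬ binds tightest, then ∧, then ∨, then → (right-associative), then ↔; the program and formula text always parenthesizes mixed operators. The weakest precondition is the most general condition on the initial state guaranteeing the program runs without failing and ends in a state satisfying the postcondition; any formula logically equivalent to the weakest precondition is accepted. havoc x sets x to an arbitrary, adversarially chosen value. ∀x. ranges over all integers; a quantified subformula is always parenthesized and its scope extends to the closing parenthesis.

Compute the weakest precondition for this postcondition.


Working backward. After the program, the postcondition (¬(2*t - val + 1 > val + 7 ↔ 2*t + 5 > -1)) ∨ ((2*val + t - 5 ≠ 8 ∧ w + 2 ≠ 0) ↔ (val - 6 < 8 ∨ 3*t + 8 > w + 9)) must hold; in canonical form it is (¬(2*t > 2*val + 6 ↔ 2*t > -6)) ∨ ((t + 2*val ≠ 13 ∧ w ≠ -2) ↔ (val < 14 ∨ 3*t > w + 1)).
Before val := 3*t - 5: (¬(4*t < 4 ↔ 2*t > -6)) ∨ ((7*t ≠ 23 ∧ w ≠ -2) ↔ (3*t < 19 ∨ 3*t > w + 1))
Before havoc t: ∀t_1. ((¬(4*t_1 < 4 ↔ 2*t_1 > -6)) ∨ ((7*t_1 ≠ 23 ∧ w ≠ -2) ↔ (3*t_1 < 19 ∨ 3*t_1 > w + 1)))
Then branch requires ∀t_1. ((¬(4*t_1 < 4 ↔ 2*t_1 > -6)) ∨ ((7*t_1 ≠ 23 ∧ w ≠ -2) ↔ (3*t_1 < 19 ∨ 3*t_1 > w + 1))); else branch requires ∀w_1. (∀t_1. ((¬(4*t_1 < 4 ↔ 2*t_1 > -6)) ∨ ((7*t_1 ≠ 23 ∧ w_1 ≠ -2) ↔ (3*t_1 < 19 ∨ 3*t_1 > w_1 + 1)))).
Before the if: ((val < t + 2*w ∨ 2*w ≤ 3*val - 9) → (∀t_1. ((¬(4*t_1 < 4 ↔ 2*t_1 > -6)) ∨ ((7*t_1 ≠ 23 ∧ w ≠ -2) ↔ (3*t_1 < 19 ∨ 3*t_1 > w + 1))))) ∧ ((¬(val < t + 2*w ∨ 2*w ≤ 3*val - 9)) → (∀w_1. (∀t_1. ((¬(4*t_1 < 4 ↔ 2*t_1 > -6)) ∨ ((7*t_1 ≠ 23 ∧ w_1 ≠ -2) ↔ (3*t_1 < 19 ∨ 3*t_1 > w_1 + 1))))))
Before skip: ((val < t + 2*w ∨ 2*w ≤ 3*val - 9) → (∀t_1. ((¬(4*t_1 < 4 ↔ 2*t_1 > -6)) ∨ ((7*t_1 ≠ 23 ∧ w ≠ -2) ↔ (3*t_1 < 19 ∨ 3*t_1 > w + 1))))) ∧ ((¬(val < t + 2*w ∨ 2*w ≤ 3*val - 9)) → (∀w_1. (∀t_1. ((¬(4*t_1 < 4 ↔ 2*t_1 > -6)) ∨ ((7*t_1 ≠ 23 ∧ w_1 ≠ -2) ↔ (3*t_1 < 19 ∨ 3*t_1 > w_1 + 1))))))
Answer: WP = ((val < t + 2*w ∨ 2*w ≤ 3*val - 9) → (∀t_1. ((¬(4*t_1 < 4 ↔ 2*t_1 > -6)) ∨ ((7*t_1 ≠ 23 ∧ w ≠ -2) ↔ (3*t_1 < 19 ∨ 3*t_1 > w + 1))))) ∧ ((¬(val < t + 2*w ∨ 2*w ≤ 3*val - 9)) → (∀w_1. (∀t_1. ((¬(4*t_1 < 4 ↔ 2*t_1 > -6)) ∨ ((7*t_1 ≠ 23 ∧ w_1 ≠ -2) ↔ (3*t_1 < 19 ∨ 3*t_1 > w_1 + 1))))))


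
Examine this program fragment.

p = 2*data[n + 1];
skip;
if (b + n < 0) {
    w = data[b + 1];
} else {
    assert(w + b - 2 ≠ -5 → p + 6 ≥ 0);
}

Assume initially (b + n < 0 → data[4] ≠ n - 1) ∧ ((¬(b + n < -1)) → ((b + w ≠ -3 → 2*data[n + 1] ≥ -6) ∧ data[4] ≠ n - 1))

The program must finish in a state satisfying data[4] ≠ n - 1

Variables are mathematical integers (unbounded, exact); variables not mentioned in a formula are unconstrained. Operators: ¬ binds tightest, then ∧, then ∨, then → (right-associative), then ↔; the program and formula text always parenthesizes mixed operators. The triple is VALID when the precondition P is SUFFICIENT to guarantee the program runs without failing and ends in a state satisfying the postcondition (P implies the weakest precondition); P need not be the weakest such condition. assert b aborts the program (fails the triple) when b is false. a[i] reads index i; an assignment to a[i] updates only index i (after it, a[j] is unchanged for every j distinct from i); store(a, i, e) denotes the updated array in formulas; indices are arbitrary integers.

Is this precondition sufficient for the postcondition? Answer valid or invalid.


Working backward. After the program, data[4] ≠ n - 1 must hold.
Then branch requires data[4] ≠ n - 1; else branch requires (b + w ≠ -3 → p ≥ -6) ∧ data[4] ≠ n - 1.
Before the if: (b + n < 0 → data[4] ≠ n - 1) ∧ ((¬(b + n < 0)) → ((b + w ≠ -3 → p ≥ -6) ∧ data[4] ≠ n - 1))
Before skip: (b + n < 0 → data[4] ≠ n - 1) ∧ ((¬(b + n < 0)) → ((b + w ≠ -3 → p ≥ -6) ∧ data[4] ≠ n - 1))
Before p := 2*data[n + 1]: (b + n < 0 → data[4] ≠ n - 1) ∧ ((¬(b + n < 0)) → ((b + w ≠ -3 → 2*data[n + 1] ≥ -6) ∧ data[4] ≠ n - 1))
The weakest precondition is (b + n < 0 → data[4] ≠ n - 1) ∧ ((¬(b + n < 0)) → ((b + w ≠ -3 → 2*data[n + 1] ≥ -6) ∧ data[4] ≠ n - 1)).
Check whether (b + n < 0 → data[4] ≠ n - 1) ∧ ((¬(b + n < -1)) → ((b + w ≠ -3 → 2*data[n + 1] ≥ -6) ∧ data[4] ≠ n - 1)) implies it.
Every state satisfying the precondition satisfies the weakest precondition: the implication holds.
Answer: valid


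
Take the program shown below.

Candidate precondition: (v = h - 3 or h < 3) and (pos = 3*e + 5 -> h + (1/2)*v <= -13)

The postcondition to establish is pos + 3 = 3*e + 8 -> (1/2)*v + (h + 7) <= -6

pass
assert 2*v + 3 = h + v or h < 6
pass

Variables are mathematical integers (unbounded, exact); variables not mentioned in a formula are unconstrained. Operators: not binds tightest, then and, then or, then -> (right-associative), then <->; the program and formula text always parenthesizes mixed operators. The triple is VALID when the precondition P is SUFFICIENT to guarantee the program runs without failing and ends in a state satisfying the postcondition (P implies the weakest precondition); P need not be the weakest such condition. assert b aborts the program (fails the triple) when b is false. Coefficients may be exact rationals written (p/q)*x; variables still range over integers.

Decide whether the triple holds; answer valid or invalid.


Working backward. After the program, the postcondition pos + 3 = 3*e + 8 -> (1/2)*v + (h + 7) <= -6 must hold; in canonical form it is pos = 3*e + 5 -> h + (1/2)*v <= -13.
Before skip: pos = 3*e + 5 -> h + (1/2)*v <= -13
Before assert 2*v + 3 = h + v or h < 6: (v = h - 3 or h < 6) and (pos = 3*e + 5 -> h + (1/2)*v <= -13)
Before skip: (v = h - 3 or h < 6) and (pos = 3*e + 5 -> h + (1/2)*v <= -13)
The weakest precondition is (v = h - 3 or h < 6) and (pos = 3*e + 5 -> h + (1/2)*v <= -13).
Check whether (v = h - 3 or h < 3) and (pos = 3*e + 5 -> h + (1/2)*v <= -13) implies it.
Every state satisfying the precondition satisfies the weakest precondition: the implication holds.
Answer: valid


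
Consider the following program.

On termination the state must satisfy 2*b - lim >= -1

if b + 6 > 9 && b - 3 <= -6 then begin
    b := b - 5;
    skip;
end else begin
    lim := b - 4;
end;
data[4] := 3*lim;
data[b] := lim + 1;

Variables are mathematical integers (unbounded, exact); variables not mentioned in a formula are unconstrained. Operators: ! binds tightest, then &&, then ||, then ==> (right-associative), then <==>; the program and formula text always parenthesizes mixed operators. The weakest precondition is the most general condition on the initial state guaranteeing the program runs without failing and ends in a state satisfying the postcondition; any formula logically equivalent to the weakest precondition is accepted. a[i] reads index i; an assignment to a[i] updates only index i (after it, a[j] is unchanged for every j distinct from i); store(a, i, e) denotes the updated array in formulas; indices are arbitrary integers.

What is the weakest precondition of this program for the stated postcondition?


Working backward. After the program, the postcondition 2*b - lim >= -1 must hold; in canonical form it is 2*b >= lim - 1.
Before data[b] := lim + 1: 2*b >= lim - 1
Before data[4] := 3*lim: 2*b >= lim - 1
Then branch requires 2*b >= lim + 9; else branch requires b >= -5.
Before the if: ((b > 3 && b <= -3) ==> 2*b >= lim + 9) && ((!(b > 3 && b <= -3)) ==> b >= -5)
Answer: WP = ((b > 3 && b <= -3) ==> 2*b >= lim + 9) && ((!(b > 3 && b <= -3)) ==> b >= -5)


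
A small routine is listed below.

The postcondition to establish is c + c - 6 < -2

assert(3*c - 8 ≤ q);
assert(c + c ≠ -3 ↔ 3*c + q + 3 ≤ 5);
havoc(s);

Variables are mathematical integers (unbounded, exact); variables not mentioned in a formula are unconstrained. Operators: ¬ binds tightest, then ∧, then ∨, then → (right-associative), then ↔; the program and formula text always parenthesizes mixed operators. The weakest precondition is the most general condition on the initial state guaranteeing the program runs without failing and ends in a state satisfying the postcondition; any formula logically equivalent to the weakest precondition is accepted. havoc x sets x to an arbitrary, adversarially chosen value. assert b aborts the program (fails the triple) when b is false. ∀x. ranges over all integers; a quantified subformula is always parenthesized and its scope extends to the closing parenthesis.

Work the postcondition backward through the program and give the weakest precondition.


Working backward. After the program, the postcondition c + c - 6 < -2 must hold; in canonical form it is 2*c < 4.
Before havoc s: 2*c < 4
Before assert c + c ≠ -3 ↔ 3*c + q + 3 ≤ 5: (2*c ≠ -3 ↔ 3*c + q ≤ 2) ∧ 2*c < 4
Before assert 3*c - 8 ≤ q: 3*c ≤ q + 8 ∧ (2*c ≠ -3 ↔ 3*c + q ≤ 2) ∧ 2*c < 4
Answer: WP = 3*c ≤ q + 8 ∧ (2*c ≠ -3 ↔ 3*c + q ≤ 2) ∧ 2*c < 4


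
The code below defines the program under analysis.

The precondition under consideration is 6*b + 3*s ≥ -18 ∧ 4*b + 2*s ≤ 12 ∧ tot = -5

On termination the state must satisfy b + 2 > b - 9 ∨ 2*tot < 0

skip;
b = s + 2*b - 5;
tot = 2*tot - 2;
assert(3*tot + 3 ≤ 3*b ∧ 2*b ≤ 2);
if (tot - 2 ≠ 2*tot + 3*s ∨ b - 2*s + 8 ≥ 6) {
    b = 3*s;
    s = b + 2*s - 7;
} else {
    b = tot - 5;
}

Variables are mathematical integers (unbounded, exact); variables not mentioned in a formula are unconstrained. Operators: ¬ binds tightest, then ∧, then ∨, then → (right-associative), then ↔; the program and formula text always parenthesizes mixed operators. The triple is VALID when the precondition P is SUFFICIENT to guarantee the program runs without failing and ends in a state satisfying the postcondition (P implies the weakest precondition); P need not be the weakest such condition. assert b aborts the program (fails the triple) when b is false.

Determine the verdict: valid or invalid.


Working backward. After the program, the postcondition b + 2 > b - 9 ∨ 2*tot < 0 must hold; in canonical form it is true.
Then branch requires true; else branch requires true.
Before the if: true
Before assert 3*tot + 3 ≤ 3*b ∧ 2*b ≤ 2: 3*tot ≤ 3*b - 3 ∧ 2*b ≤ 2
Before tot := 2*tot - 2: 6*tot ≤ 3*b + 3 ∧ 2*b ≤ 2
Before b := s + 2*b - 5: 6*tot ≤ 6*b + 3*s - 12 ∧ 4*b + 2*s ≤ 12
Before skip: 6*tot ≤ 6*b + 3*s - 12 ∧ 4*b + 2*s ≤ 12
The weakest precondition is 6*tot ≤ 6*b + 3*s - 12 ∧ 4*b + 2*s ≤ 12.
Check whether 6*b + 3*s ≥ -18 ∧ 4*b + 2*s ≤ 12 ∧ tot = -5 implies it.
Every state satisfying the precondition satisfies the weakest precondition: the implication holds.
Answer: valid
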